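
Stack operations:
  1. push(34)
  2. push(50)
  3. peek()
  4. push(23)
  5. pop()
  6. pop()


push(34) -> [34]
push(50) -> [34, 50]
peek()->50
push(23) -> [34, 50, 23]
pop()->23, [34, 50]
pop()->50, [34]

Final stack: [34]


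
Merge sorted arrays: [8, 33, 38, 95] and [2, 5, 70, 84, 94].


Take 2 from B
Take 5 from B
Take 8 from A
Take 33 from A
Take 38 from A
Take 70 from B
Take 84 from B
Take 94 from B

Merged: [2, 5, 8, 33, 38, 70, 84, 94, 95]


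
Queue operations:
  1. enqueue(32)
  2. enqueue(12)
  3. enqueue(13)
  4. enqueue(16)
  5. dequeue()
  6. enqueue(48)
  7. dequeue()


enqueue(32) -> [32]
enqueue(12) -> [32, 12]
enqueue(13) -> [32, 12, 13]
enqueue(16) -> [32, 12, 13, 16]
dequeue()->32, [12, 13, 16]
enqueue(48) -> [12, 13, 16, 48]
dequeue()->12, [13, 16, 48]

Final queue: [13, 16, 48]


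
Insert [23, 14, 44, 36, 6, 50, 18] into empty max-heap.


Insert 23: [23]
Insert 14: [23, 14]
Insert 44: [44, 14, 23]
Insert 36: [44, 36, 23, 14]
Insert 6: [44, 36, 23, 14, 6]
Insert 50: [50, 36, 44, 14, 6, 23]
Insert 18: [50, 36, 44, 14, 6, 23, 18]

Final heap: [50, 36, 44, 14, 6, 23, 18]


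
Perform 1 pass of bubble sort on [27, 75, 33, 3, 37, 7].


Initial: [27, 75, 33, 3, 37, 7]
Pass 1: [27, 33, 3, 37, 7, 75] (4 swaps)

After 1 pass: [27, 33, 3, 37, 7, 75]


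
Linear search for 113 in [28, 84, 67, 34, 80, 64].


i=0: 28!=113
i=1: 84!=113
i=2: 67!=113
i=3: 34!=113
i=4: 80!=113
i=5: 64!=113

Not found, 6 comps


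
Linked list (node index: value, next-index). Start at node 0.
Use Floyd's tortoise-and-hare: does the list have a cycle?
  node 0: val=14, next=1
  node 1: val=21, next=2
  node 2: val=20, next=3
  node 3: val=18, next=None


Floyd's tortoise (slow, +1) and hare (fast, +2):
  init: slow=0, fast=0
  step 1: slow=1, fast=2
  step 2: fast 2->3->None, no cycle

Cycle: no


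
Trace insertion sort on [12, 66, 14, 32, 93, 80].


Initial: [12, 66, 14, 32, 93, 80]
Insert 66: [12, 66, 14, 32, 93, 80]
Insert 14: [12, 14, 66, 32, 93, 80]
Insert 32: [12, 14, 32, 66, 93, 80]
Insert 93: [12, 14, 32, 66, 93, 80]
Insert 80: [12, 14, 32, 66, 80, 93]

Sorted: [12, 14, 32, 66, 80, 93]


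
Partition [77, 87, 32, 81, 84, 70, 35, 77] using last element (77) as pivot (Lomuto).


Pivot: 77
  77 <= 77: advance i (no swap)
  32 <= 77: swap -> [77, 32, 87, 81, 84, 70, 35, 77]
  70 <= 77: swap -> [77, 32, 70, 81, 84, 87, 35, 77]
  35 <= 77: swap -> [77, 32, 70, 35, 84, 87, 81, 77]
Place pivot at 4: [77, 32, 70, 35, 77, 87, 81, 84]

Partitioned: [77, 32, 70, 35, 77, 87, 81, 84]


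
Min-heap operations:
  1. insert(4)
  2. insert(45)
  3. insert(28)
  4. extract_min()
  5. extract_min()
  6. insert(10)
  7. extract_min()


insert(4) -> [4]
insert(45) -> [4, 45]
insert(28) -> [4, 45, 28]
extract_min()->4, [28, 45]
extract_min()->28, [45]
insert(10) -> [10, 45]
extract_min()->10, [45]

Final heap: [45]


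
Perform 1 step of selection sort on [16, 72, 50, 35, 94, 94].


Initial: [16, 72, 50, 35, 94, 94]
Step 1: min=16 at 0
  Swap: [16, 72, 50, 35, 94, 94]

After 1 step: [16, 72, 50, 35, 94, 94]


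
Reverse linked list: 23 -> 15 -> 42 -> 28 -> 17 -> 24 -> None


Step 1: curr=23, set curr.next=prev(None) | reversed so far: 23
Step 2: curr=15, set curr.next=prev(23) | reversed so far: 15 -> 23
Step 3: curr=42, set curr.next=prev(15) | reversed so far: 42 -> 15 -> 23
Step 4: curr=28, set curr.next=prev(42) | reversed so far: 28 -> 42 -> 15 -> 23
Step 5: curr=17, set curr.next=prev(28) | reversed so far: 17 -> 28 -> 42 -> 15 -> 23
Step 6: curr=24, set curr.next=prev(17) | reversed so far: 24 -> 17 -> 28 -> 42 -> 15 -> 23

24 -> 17 -> 28 -> 42 -> 15 -> 23 -> None


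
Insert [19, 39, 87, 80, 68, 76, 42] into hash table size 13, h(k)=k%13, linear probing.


Insert 19: h=6 -> slot 6
Insert 39: h=0 -> slot 0
Insert 87: h=9 -> slot 9
Insert 80: h=2 -> slot 2
Insert 68: h=3 -> slot 3
Insert 76: h=11 -> slot 11
Insert 42: h=3, 1 probes -> slot 4

Table: [39, None, 80, 68, 42, None, 19, None, None, 87, None, 76, None]


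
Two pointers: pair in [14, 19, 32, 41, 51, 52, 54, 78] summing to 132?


lo=0(14)+hi=7(78)=92
lo=1(19)+hi=7(78)=97
lo=2(32)+hi=7(78)=110
lo=3(41)+hi=7(78)=119
lo=4(51)+hi=7(78)=129
lo=5(52)+hi=7(78)=130
lo=6(54)+hi=7(78)=132

Yes: 54+78=132


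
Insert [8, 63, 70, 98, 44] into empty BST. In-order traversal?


Insert 8: root
Insert 63: R from 8
Insert 70: R from 8 -> R from 63
Insert 98: R from 8 -> R from 63 -> R from 70
Insert 44: R from 8 -> L from 63

In-order: [8, 44, 63, 70, 98]


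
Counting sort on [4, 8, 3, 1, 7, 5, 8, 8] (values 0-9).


Input: [4, 8, 3, 1, 7, 5, 8, 8]
Counts: [0, 1, 0, 1, 1, 1, 0, 1, 3, 0]

Sorted: [1, 3, 4, 5, 7, 8, 8, 8]


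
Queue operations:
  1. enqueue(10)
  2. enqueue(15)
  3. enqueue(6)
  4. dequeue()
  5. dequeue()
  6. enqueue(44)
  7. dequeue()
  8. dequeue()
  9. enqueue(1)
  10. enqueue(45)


enqueue(10) -> [10]
enqueue(15) -> [10, 15]
enqueue(6) -> [10, 15, 6]
dequeue()->10, [15, 6]
dequeue()->15, [6]
enqueue(44) -> [6, 44]
dequeue()->6, [44]
dequeue()->44, []
enqueue(1) -> [1]
enqueue(45) -> [1, 45]

Final queue: [1, 45]


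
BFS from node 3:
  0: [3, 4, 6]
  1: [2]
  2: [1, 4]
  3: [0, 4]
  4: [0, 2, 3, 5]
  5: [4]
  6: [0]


Visit 3, enqueue [0, 4]
Visit 0, enqueue [6]
Visit 4, enqueue [2, 5]
Visit 6, enqueue []
Visit 2, enqueue [1]
Visit 5, enqueue []
Visit 1, enqueue []

BFS order: [3, 0, 4, 6, 2, 5, 1]


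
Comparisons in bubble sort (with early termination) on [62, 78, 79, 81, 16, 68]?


Algorithm: bubble sort (with early termination)
Input: [62, 78, 79, 81, 16, 68]
Sorted: [16, 62, 68, 78, 79, 81]

15


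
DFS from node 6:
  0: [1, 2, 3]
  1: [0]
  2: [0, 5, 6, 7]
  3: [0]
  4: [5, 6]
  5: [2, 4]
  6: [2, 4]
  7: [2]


Visit 6, push [4, 2]
Visit 2, push [7, 5, 0]
Visit 0, push [3, 1]
Visit 1, push []
Visit 3, push []
Visit 5, push [4]
Visit 4, push []
Visit 7, push []

DFS order: [6, 2, 0, 1, 3, 5, 4, 7]


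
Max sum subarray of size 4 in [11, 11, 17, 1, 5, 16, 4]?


[0:4]: 40
[1:5]: 34
[2:6]: 39
[3:7]: 26

Max: 40 at [0:4]


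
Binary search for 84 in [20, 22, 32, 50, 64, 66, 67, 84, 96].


Step 1: lo=0, hi=8, mid=4, val=64
Step 2: lo=5, hi=8, mid=6, val=67
Step 3: lo=7, hi=8, mid=7, val=84

Found at index 7


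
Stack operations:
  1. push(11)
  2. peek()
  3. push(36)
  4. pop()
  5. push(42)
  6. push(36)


push(11) -> [11]
peek()->11
push(36) -> [11, 36]
pop()->36, [11]
push(42) -> [11, 42]
push(36) -> [11, 42, 36]

Final stack: [11, 42, 36]


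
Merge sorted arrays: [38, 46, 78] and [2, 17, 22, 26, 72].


Take 2 from B
Take 17 from B
Take 22 from B
Take 26 from B
Take 38 from A
Take 46 from A
Take 72 from B

Merged: [2, 17, 22, 26, 38, 46, 72, 78]


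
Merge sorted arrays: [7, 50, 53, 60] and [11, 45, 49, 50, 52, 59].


Take 7 from A
Take 11 from B
Take 45 from B
Take 49 from B
Take 50 from A
Take 50 from B
Take 52 from B
Take 53 from A
Take 59 from B

Merged: [7, 11, 45, 49, 50, 50, 52, 53, 59, 60]


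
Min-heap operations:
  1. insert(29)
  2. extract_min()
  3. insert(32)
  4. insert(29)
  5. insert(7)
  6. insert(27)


insert(29) -> [29]
extract_min()->29, []
insert(32) -> [32]
insert(29) -> [29, 32]
insert(7) -> [7, 32, 29]
insert(27) -> [7, 27, 29, 32]

Final heap: [7, 27, 29, 32]


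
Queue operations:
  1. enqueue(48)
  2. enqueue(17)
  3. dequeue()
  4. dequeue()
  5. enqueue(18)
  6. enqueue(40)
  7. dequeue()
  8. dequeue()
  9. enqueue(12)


enqueue(48) -> [48]
enqueue(17) -> [48, 17]
dequeue()->48, [17]
dequeue()->17, []
enqueue(18) -> [18]
enqueue(40) -> [18, 40]
dequeue()->18, [40]
dequeue()->40, []
enqueue(12) -> [12]

Final queue: [12]


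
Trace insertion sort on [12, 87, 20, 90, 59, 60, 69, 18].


Initial: [12, 87, 20, 90, 59, 60, 69, 18]
Insert 87: [12, 87, 20, 90, 59, 60, 69, 18]
Insert 20: [12, 20, 87, 90, 59, 60, 69, 18]
Insert 90: [12, 20, 87, 90, 59, 60, 69, 18]
Insert 59: [12, 20, 59, 87, 90, 60, 69, 18]
Insert 60: [12, 20, 59, 60, 87, 90, 69, 18]
Insert 69: [12, 20, 59, 60, 69, 87, 90, 18]
Insert 18: [12, 18, 20, 59, 60, 69, 87, 90]

Sorted: [12, 18, 20, 59, 60, 69, 87, 90]


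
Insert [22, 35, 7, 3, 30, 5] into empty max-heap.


Insert 22: [22]
Insert 35: [35, 22]
Insert 7: [35, 22, 7]
Insert 3: [35, 22, 7, 3]
Insert 30: [35, 30, 7, 3, 22]
Insert 5: [35, 30, 7, 3, 22, 5]

Final heap: [35, 30, 7, 3, 22, 5]


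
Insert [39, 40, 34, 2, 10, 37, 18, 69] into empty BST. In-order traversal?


Insert 39: root
Insert 40: R from 39
Insert 34: L from 39
Insert 2: L from 39 -> L from 34
Insert 10: L from 39 -> L from 34 -> R from 2
Insert 37: L from 39 -> R from 34
Insert 18: L from 39 -> L from 34 -> R from 2 -> R from 10
Insert 69: R from 39 -> R from 40

In-order: [2, 10, 18, 34, 37, 39, 40, 69]


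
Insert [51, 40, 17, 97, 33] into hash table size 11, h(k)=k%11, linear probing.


Insert 51: h=7 -> slot 7
Insert 40: h=7, 1 probes -> slot 8
Insert 17: h=6 -> slot 6
Insert 97: h=9 -> slot 9
Insert 33: h=0 -> slot 0

Table: [33, None, None, None, None, None, 17, 51, 40, 97, None]


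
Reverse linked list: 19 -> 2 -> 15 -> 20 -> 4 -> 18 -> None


Step 1: curr=19, set curr.next=prev(None) | reversed so far: 19
Step 2: curr=2, set curr.next=prev(19) | reversed so far: 2 -> 19
Step 3: curr=15, set curr.next=prev(2) | reversed so far: 15 -> 2 -> 19
Step 4: curr=20, set curr.next=prev(15) | reversed so far: 20 -> 15 -> 2 -> 19
Step 5: curr=4, set curr.next=prev(20) | reversed so far: 4 -> 20 -> 15 -> 2 -> 19
Step 6: curr=18, set curr.next=prev(4) | reversed so far: 18 -> 4 -> 20 -> 15 -> 2 -> 19

18 -> 4 -> 20 -> 15 -> 2 -> 19 -> None


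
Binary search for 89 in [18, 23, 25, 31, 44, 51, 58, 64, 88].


Step 1: lo=0, hi=8, mid=4, val=44
Step 2: lo=5, hi=8, mid=6, val=58
Step 3: lo=7, hi=8, mid=7, val=64
Step 4: lo=8, hi=8, mid=8, val=88

Not found


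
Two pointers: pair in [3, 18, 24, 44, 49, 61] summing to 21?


lo=0(3)+hi=5(61)=64
lo=0(3)+hi=4(49)=52
lo=0(3)+hi=3(44)=47
lo=0(3)+hi=2(24)=27
lo=0(3)+hi=1(18)=21

Yes: 3+18=21


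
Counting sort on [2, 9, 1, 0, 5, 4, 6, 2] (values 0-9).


Input: [2, 9, 1, 0, 5, 4, 6, 2]
Counts: [1, 1, 2, 0, 1, 1, 1, 0, 0, 1]

Sorted: [0, 1, 2, 2, 4, 5, 6, 9]


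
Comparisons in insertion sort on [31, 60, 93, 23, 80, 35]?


Algorithm: insertion sort
Input: [31, 60, 93, 23, 80, 35]
Sorted: [23, 31, 35, 60, 80, 93]

11


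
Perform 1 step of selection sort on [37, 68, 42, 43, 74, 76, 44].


Initial: [37, 68, 42, 43, 74, 76, 44]
Step 1: min=37 at 0
  Swap: [37, 68, 42, 43, 74, 76, 44]

After 1 step: [37, 68, 42, 43, 74, 76, 44]


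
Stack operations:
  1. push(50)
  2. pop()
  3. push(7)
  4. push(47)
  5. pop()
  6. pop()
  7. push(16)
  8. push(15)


push(50) -> [50]
pop()->50, []
push(7) -> [7]
push(47) -> [7, 47]
pop()->47, [7]
pop()->7, []
push(16) -> [16]
push(15) -> [16, 15]

Final stack: [16, 15]


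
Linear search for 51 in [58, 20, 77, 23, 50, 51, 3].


i=0: 58!=51
i=1: 20!=51
i=2: 77!=51
i=3: 23!=51
i=4: 50!=51
i=5: 51==51 found!

Found at 5, 6 comps


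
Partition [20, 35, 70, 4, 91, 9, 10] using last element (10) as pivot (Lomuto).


Pivot: 10
  4 <= 10: swap -> [4, 35, 70, 20, 91, 9, 10]
  9 <= 10: swap -> [4, 9, 70, 20, 91, 35, 10]
Place pivot at 2: [4, 9, 10, 20, 91, 35, 70]

Partitioned: [4, 9, 10, 20, 91, 35, 70]


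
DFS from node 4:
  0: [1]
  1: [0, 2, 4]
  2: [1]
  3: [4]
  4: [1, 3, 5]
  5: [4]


Visit 4, push [5, 3, 1]
Visit 1, push [2, 0]
Visit 0, push []
Visit 2, push []
Visit 3, push []
Visit 5, push []

DFS order: [4, 1, 0, 2, 3, 5]


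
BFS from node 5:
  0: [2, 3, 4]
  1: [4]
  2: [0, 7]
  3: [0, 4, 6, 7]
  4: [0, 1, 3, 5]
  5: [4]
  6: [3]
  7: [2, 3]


Visit 5, enqueue [4]
Visit 4, enqueue [0, 1, 3]
Visit 0, enqueue [2]
Visit 1, enqueue []
Visit 3, enqueue [6, 7]
Visit 2, enqueue []
Visit 6, enqueue []
Visit 7, enqueue []

BFS order: [5, 4, 0, 1, 3, 2, 6, 7]


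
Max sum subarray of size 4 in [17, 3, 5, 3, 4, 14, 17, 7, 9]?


[0:4]: 28
[1:5]: 15
[2:6]: 26
[3:7]: 38
[4:8]: 42
[5:9]: 47

Max: 47 at [5:9]


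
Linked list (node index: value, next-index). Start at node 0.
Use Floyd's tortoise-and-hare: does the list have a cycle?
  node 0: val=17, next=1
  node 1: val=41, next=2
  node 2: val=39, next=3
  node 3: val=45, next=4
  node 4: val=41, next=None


Floyd's tortoise (slow, +1) and hare (fast, +2):
  init: slow=0, fast=0
  step 1: slow=1, fast=2
  step 2: slow=2, fast=4
  step 3: fast -> None, no cycle

Cycle: no


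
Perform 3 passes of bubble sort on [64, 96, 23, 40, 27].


Initial: [64, 96, 23, 40, 27]
Pass 1: [64, 23, 40, 27, 96] (3 swaps)
Pass 2: [23, 40, 27, 64, 96] (3 swaps)
Pass 3: [23, 27, 40, 64, 96] (1 swaps)

After 3 passes: [23, 27, 40, 64, 96]


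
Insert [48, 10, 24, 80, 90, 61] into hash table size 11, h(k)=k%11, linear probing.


Insert 48: h=4 -> slot 4
Insert 10: h=10 -> slot 10
Insert 24: h=2 -> slot 2
Insert 80: h=3 -> slot 3
Insert 90: h=2, 3 probes -> slot 5
Insert 61: h=6 -> slot 6

Table: [None, None, 24, 80, 48, 90, 61, None, None, None, 10]


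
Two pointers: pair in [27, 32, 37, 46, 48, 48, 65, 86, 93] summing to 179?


lo=0(27)+hi=8(93)=120
lo=1(32)+hi=8(93)=125
lo=2(37)+hi=8(93)=130
lo=3(46)+hi=8(93)=139
lo=4(48)+hi=8(93)=141
lo=5(48)+hi=8(93)=141
lo=6(65)+hi=8(93)=158
lo=7(86)+hi=8(93)=179

Yes: 86+93=179


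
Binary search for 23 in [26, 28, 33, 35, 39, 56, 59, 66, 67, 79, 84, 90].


Step 1: lo=0, hi=11, mid=5, val=56
Step 2: lo=0, hi=4, mid=2, val=33
Step 3: lo=0, hi=1, mid=0, val=26

Not found


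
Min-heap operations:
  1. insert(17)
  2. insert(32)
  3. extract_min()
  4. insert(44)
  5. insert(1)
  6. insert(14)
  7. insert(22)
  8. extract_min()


insert(17) -> [17]
insert(32) -> [17, 32]
extract_min()->17, [32]
insert(44) -> [32, 44]
insert(1) -> [1, 44, 32]
insert(14) -> [1, 14, 32, 44]
insert(22) -> [1, 14, 32, 44, 22]
extract_min()->1, [14, 22, 32, 44]

Final heap: [14, 22, 32, 44]


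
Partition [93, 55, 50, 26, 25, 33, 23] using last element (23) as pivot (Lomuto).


Pivot: 23
Place pivot at 0: [23, 55, 50, 26, 25, 33, 93]

Partitioned: [23, 55, 50, 26, 25, 33, 93]


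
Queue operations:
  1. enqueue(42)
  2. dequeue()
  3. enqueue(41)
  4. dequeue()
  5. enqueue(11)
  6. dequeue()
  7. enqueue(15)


enqueue(42) -> [42]
dequeue()->42, []
enqueue(41) -> [41]
dequeue()->41, []
enqueue(11) -> [11]
dequeue()->11, []
enqueue(15) -> [15]

Final queue: [15]


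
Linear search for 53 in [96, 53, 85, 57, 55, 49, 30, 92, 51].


i=0: 96!=53
i=1: 53==53 found!

Found at 1, 2 comps


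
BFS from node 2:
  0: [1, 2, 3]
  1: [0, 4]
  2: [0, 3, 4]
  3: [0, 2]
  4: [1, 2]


Visit 2, enqueue [0, 3, 4]
Visit 0, enqueue [1]
Visit 3, enqueue []
Visit 4, enqueue []
Visit 1, enqueue []

BFS order: [2, 0, 3, 4, 1]


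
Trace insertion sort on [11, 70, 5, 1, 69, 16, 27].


Initial: [11, 70, 5, 1, 69, 16, 27]
Insert 70: [11, 70, 5, 1, 69, 16, 27]
Insert 5: [5, 11, 70, 1, 69, 16, 27]
Insert 1: [1, 5, 11, 70, 69, 16, 27]
Insert 69: [1, 5, 11, 69, 70, 16, 27]
Insert 16: [1, 5, 11, 16, 69, 70, 27]
Insert 27: [1, 5, 11, 16, 27, 69, 70]

Sorted: [1, 5, 11, 16, 27, 69, 70]


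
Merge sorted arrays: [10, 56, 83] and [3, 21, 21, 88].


Take 3 from B
Take 10 from A
Take 21 from B
Take 21 from B
Take 56 from A
Take 83 from A

Merged: [3, 10, 21, 21, 56, 83, 88]


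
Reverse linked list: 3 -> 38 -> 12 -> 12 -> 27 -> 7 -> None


Step 1: curr=3, set curr.next=prev(None) | reversed so far: 3
Step 2: curr=38, set curr.next=prev(3) | reversed so far: 38 -> 3
Step 3: curr=12, set curr.next=prev(38) | reversed so far: 12 -> 38 -> 3
Step 4: curr=12, set curr.next=prev(12) | reversed so far: 12 -> 12 -> 38 -> 3
Step 5: curr=27, set curr.next=prev(12) | reversed so far: 27 -> 12 -> 12 -> 38 -> 3
Step 6: curr=7, set curr.next=prev(27) | reversed so far: 7 -> 27 -> 12 -> 12 -> 38 -> 3

7 -> 27 -> 12 -> 12 -> 38 -> 3 -> None


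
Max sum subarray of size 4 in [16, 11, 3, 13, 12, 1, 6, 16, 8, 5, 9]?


[0:4]: 43
[1:5]: 39
[2:6]: 29
[3:7]: 32
[4:8]: 35
[5:9]: 31
[6:10]: 35
[7:11]: 38

Max: 43 at [0:4]


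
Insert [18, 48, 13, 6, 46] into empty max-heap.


Insert 18: [18]
Insert 48: [48, 18]
Insert 13: [48, 18, 13]
Insert 6: [48, 18, 13, 6]
Insert 46: [48, 46, 13, 6, 18]

Final heap: [48, 46, 13, 6, 18]


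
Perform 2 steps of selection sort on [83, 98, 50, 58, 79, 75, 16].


Initial: [83, 98, 50, 58, 79, 75, 16]
Step 1: min=16 at 6
  Swap: [16, 98, 50, 58, 79, 75, 83]
Step 2: min=50 at 2
  Swap: [16, 50, 98, 58, 79, 75, 83]

After 2 steps: [16, 50, 98, 58, 79, 75, 83]


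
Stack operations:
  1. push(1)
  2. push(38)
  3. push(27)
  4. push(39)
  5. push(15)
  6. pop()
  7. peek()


push(1) -> [1]
push(38) -> [1, 38]
push(27) -> [1, 38, 27]
push(39) -> [1, 38, 27, 39]
push(15) -> [1, 38, 27, 39, 15]
pop()->15, [1, 38, 27, 39]
peek()->39

Final stack: [1, 38, 27, 39]


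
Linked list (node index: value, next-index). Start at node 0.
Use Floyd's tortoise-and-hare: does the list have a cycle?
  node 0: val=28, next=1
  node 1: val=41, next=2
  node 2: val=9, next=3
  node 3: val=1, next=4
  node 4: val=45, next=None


Floyd's tortoise (slow, +1) and hare (fast, +2):
  init: slow=0, fast=0
  step 1: slow=1, fast=2
  step 2: slow=2, fast=4
  step 3: fast -> None, no cycle

Cycle: no


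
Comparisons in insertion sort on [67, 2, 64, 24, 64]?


Algorithm: insertion sort
Input: [67, 2, 64, 24, 64]
Sorted: [2, 24, 64, 64, 67]

8


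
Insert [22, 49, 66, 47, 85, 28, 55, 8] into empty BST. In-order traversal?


Insert 22: root
Insert 49: R from 22
Insert 66: R from 22 -> R from 49
Insert 47: R from 22 -> L from 49
Insert 85: R from 22 -> R from 49 -> R from 66
Insert 28: R from 22 -> L from 49 -> L from 47
Insert 55: R from 22 -> R from 49 -> L from 66
Insert 8: L from 22

In-order: [8, 22, 28, 47, 49, 55, 66, 85]


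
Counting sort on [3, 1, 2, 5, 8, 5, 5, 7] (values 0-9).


Input: [3, 1, 2, 5, 8, 5, 5, 7]
Counts: [0, 1, 1, 1, 0, 3, 0, 1, 1, 0]

Sorted: [1, 2, 3, 5, 5, 5, 7, 8]


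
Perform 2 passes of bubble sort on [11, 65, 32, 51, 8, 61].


Initial: [11, 65, 32, 51, 8, 61]
Pass 1: [11, 32, 51, 8, 61, 65] (4 swaps)
Pass 2: [11, 32, 8, 51, 61, 65] (1 swaps)

After 2 passes: [11, 32, 8, 51, 61, 65]


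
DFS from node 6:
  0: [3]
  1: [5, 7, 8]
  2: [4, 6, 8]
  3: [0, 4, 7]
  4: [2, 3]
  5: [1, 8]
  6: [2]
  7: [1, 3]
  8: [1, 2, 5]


Visit 6, push [2]
Visit 2, push [8, 4]
Visit 4, push [3]
Visit 3, push [7, 0]
Visit 0, push []
Visit 7, push [1]
Visit 1, push [8, 5]
Visit 5, push [8]
Visit 8, push []

DFS order: [6, 2, 4, 3, 0, 7, 1, 5, 8]


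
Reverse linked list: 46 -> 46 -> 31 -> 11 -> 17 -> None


Step 1: curr=46, set curr.next=prev(None) | reversed so far: 46
Step 2: curr=46, set curr.next=prev(46) | reversed so far: 46 -> 46
Step 3: curr=31, set curr.next=prev(46) | reversed so far: 31 -> 46 -> 46
Step 4: curr=11, set curr.next=prev(31) | reversed so far: 11 -> 31 -> 46 -> 46
Step 5: curr=17, set curr.next=prev(11) | reversed so far: 17 -> 11 -> 31 -> 46 -> 46

17 -> 11 -> 31 -> 46 -> 46 -> None


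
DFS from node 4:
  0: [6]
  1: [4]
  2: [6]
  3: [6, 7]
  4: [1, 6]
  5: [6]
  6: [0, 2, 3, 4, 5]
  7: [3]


Visit 4, push [6, 1]
Visit 1, push []
Visit 6, push [5, 3, 2, 0]
Visit 0, push []
Visit 2, push []
Visit 3, push [7]
Visit 7, push []
Visit 5, push []

DFS order: [4, 1, 6, 0, 2, 3, 7, 5]


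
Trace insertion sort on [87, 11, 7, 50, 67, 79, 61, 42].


Initial: [87, 11, 7, 50, 67, 79, 61, 42]
Insert 11: [11, 87, 7, 50, 67, 79, 61, 42]
Insert 7: [7, 11, 87, 50, 67, 79, 61, 42]
Insert 50: [7, 11, 50, 87, 67, 79, 61, 42]
Insert 67: [7, 11, 50, 67, 87, 79, 61, 42]
Insert 79: [7, 11, 50, 67, 79, 87, 61, 42]
Insert 61: [7, 11, 50, 61, 67, 79, 87, 42]
Insert 42: [7, 11, 42, 50, 61, 67, 79, 87]

Sorted: [7, 11, 42, 50, 61, 67, 79, 87]


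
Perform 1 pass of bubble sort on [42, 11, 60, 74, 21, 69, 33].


Initial: [42, 11, 60, 74, 21, 69, 33]
Pass 1: [11, 42, 60, 21, 69, 33, 74] (4 swaps)

After 1 pass: [11, 42, 60, 21, 69, 33, 74]


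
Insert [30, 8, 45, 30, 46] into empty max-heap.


Insert 30: [30]
Insert 8: [30, 8]
Insert 45: [45, 8, 30]
Insert 30: [45, 30, 30, 8]
Insert 46: [46, 45, 30, 8, 30]

Final heap: [46, 45, 30, 8, 30]


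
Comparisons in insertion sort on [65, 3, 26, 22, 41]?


Algorithm: insertion sort
Input: [65, 3, 26, 22, 41]
Sorted: [3, 22, 26, 41, 65]

8


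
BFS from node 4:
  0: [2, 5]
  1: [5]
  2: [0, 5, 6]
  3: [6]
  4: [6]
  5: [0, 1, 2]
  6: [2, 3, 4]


Visit 4, enqueue [6]
Visit 6, enqueue [2, 3]
Visit 2, enqueue [0, 5]
Visit 3, enqueue []
Visit 0, enqueue []
Visit 5, enqueue [1]
Visit 1, enqueue []

BFS order: [4, 6, 2, 3, 0, 5, 1]


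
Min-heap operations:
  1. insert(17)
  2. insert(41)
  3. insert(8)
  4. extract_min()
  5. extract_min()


insert(17) -> [17]
insert(41) -> [17, 41]
insert(8) -> [8, 41, 17]
extract_min()->8, [17, 41]
extract_min()->17, [41]

Final heap: [41]


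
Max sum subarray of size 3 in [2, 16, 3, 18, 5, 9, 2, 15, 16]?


[0:3]: 21
[1:4]: 37
[2:5]: 26
[3:6]: 32
[4:7]: 16
[5:8]: 26
[6:9]: 33

Max: 37 at [1:4]


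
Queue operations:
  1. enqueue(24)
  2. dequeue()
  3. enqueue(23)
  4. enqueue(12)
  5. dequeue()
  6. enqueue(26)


enqueue(24) -> [24]
dequeue()->24, []
enqueue(23) -> [23]
enqueue(12) -> [23, 12]
dequeue()->23, [12]
enqueue(26) -> [12, 26]

Final queue: [12, 26]


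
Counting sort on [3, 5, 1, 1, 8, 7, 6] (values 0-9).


Input: [3, 5, 1, 1, 8, 7, 6]
Counts: [0, 2, 0, 1, 0, 1, 1, 1, 1, 0]

Sorted: [1, 1, 3, 5, 6, 7, 8]


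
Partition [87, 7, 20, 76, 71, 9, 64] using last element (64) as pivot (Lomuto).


Pivot: 64
  7 <= 64: swap -> [7, 87, 20, 76, 71, 9, 64]
  20 <= 64: swap -> [7, 20, 87, 76, 71, 9, 64]
  9 <= 64: swap -> [7, 20, 9, 76, 71, 87, 64]
Place pivot at 3: [7, 20, 9, 64, 71, 87, 76]

Partitioned: [7, 20, 9, 64, 71, 87, 76]


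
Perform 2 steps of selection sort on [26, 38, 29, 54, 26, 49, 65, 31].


Initial: [26, 38, 29, 54, 26, 49, 65, 31]
Step 1: min=26 at 0
  Swap: [26, 38, 29, 54, 26, 49, 65, 31]
Step 2: min=26 at 4
  Swap: [26, 26, 29, 54, 38, 49, 65, 31]

After 2 steps: [26, 26, 29, 54, 38, 49, 65, 31]


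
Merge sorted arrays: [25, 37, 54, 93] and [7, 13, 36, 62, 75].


Take 7 from B
Take 13 from B
Take 25 from A
Take 36 from B
Take 37 from A
Take 54 from A
Take 62 from B
Take 75 from B

Merged: [7, 13, 25, 36, 37, 54, 62, 75, 93]


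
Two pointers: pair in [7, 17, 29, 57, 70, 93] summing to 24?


lo=0(7)+hi=5(93)=100
lo=0(7)+hi=4(70)=77
lo=0(7)+hi=3(57)=64
lo=0(7)+hi=2(29)=36
lo=0(7)+hi=1(17)=24

Yes: 7+17=24


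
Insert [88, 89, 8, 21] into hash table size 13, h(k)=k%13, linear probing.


Insert 88: h=10 -> slot 10
Insert 89: h=11 -> slot 11
Insert 8: h=8 -> slot 8
Insert 21: h=8, 1 probes -> slot 9

Table: [None, None, None, None, None, None, None, None, 8, 21, 88, 89, None]


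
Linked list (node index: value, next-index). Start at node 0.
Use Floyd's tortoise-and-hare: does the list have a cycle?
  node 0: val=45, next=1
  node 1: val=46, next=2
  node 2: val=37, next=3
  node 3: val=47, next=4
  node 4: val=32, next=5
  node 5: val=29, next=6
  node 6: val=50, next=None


Floyd's tortoise (slow, +1) and hare (fast, +2):
  init: slow=0, fast=0
  step 1: slow=1, fast=2
  step 2: slow=2, fast=4
  step 3: slow=3, fast=6
  step 4: fast -> None, no cycle

Cycle: no


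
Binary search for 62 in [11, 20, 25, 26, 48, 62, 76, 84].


Step 1: lo=0, hi=7, mid=3, val=26
Step 2: lo=4, hi=7, mid=5, val=62

Found at index 5


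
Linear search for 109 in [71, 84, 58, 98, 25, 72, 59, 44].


i=0: 71!=109
i=1: 84!=109
i=2: 58!=109
i=3: 98!=109
i=4: 25!=109
i=5: 72!=109
i=6: 59!=109
i=7: 44!=109

Not found, 8 comps


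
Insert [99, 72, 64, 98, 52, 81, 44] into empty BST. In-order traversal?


Insert 99: root
Insert 72: L from 99
Insert 64: L from 99 -> L from 72
Insert 98: L from 99 -> R from 72
Insert 52: L from 99 -> L from 72 -> L from 64
Insert 81: L from 99 -> R from 72 -> L from 98
Insert 44: L from 99 -> L from 72 -> L from 64 -> L from 52

In-order: [44, 52, 64, 72, 81, 98, 99]


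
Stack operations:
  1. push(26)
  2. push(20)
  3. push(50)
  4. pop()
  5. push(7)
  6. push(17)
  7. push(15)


push(26) -> [26]
push(20) -> [26, 20]
push(50) -> [26, 20, 50]
pop()->50, [26, 20]
push(7) -> [26, 20, 7]
push(17) -> [26, 20, 7, 17]
push(15) -> [26, 20, 7, 17, 15]

Final stack: [26, 20, 7, 17, 15]


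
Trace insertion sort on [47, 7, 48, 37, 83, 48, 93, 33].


Initial: [47, 7, 48, 37, 83, 48, 93, 33]
Insert 7: [7, 47, 48, 37, 83, 48, 93, 33]
Insert 48: [7, 47, 48, 37, 83, 48, 93, 33]
Insert 37: [7, 37, 47, 48, 83, 48, 93, 33]
Insert 83: [7, 37, 47, 48, 83, 48, 93, 33]
Insert 48: [7, 37, 47, 48, 48, 83, 93, 33]
Insert 93: [7, 37, 47, 48, 48, 83, 93, 33]
Insert 33: [7, 33, 37, 47, 48, 48, 83, 93]

Sorted: [7, 33, 37, 47, 48, 48, 83, 93]


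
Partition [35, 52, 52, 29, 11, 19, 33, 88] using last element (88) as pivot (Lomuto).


Pivot: 88
  35 <= 88: advance i (no swap)
  52 <= 88: advance i (no swap)
  52 <= 88: advance i (no swap)
  29 <= 88: advance i (no swap)
  11 <= 88: advance i (no swap)
  19 <= 88: advance i (no swap)
  33 <= 88: advance i (no swap)
Place pivot at 7: [35, 52, 52, 29, 11, 19, 33, 88]

Partitioned: [35, 52, 52, 29, 11, 19, 33, 88]


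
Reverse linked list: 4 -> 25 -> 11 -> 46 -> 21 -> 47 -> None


Step 1: curr=4, set curr.next=prev(None) | reversed so far: 4
Step 2: curr=25, set curr.next=prev(4) | reversed so far: 25 -> 4
Step 3: curr=11, set curr.next=prev(25) | reversed so far: 11 -> 25 -> 4
Step 4: curr=46, set curr.next=prev(11) | reversed so far: 46 -> 11 -> 25 -> 4
Step 5: curr=21, set curr.next=prev(46) | reversed so far: 21 -> 46 -> 11 -> 25 -> 4
Step 6: curr=47, set curr.next=prev(21) | reversed so far: 47 -> 21 -> 46 -> 11 -> 25 -> 4

47 -> 21 -> 46 -> 11 -> 25 -> 4 -> None


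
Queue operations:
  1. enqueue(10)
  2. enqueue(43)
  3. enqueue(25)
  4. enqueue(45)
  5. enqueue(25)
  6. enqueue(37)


enqueue(10) -> [10]
enqueue(43) -> [10, 43]
enqueue(25) -> [10, 43, 25]
enqueue(45) -> [10, 43, 25, 45]
enqueue(25) -> [10, 43, 25, 45, 25]
enqueue(37) -> [10, 43, 25, 45, 25, 37]

Final queue: [10, 43, 25, 45, 25, 37]


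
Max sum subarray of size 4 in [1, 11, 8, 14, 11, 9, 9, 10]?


[0:4]: 34
[1:5]: 44
[2:6]: 42
[3:7]: 43
[4:8]: 39

Max: 44 at [1:5]


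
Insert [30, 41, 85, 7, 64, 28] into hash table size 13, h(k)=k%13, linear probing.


Insert 30: h=4 -> slot 4
Insert 41: h=2 -> slot 2
Insert 85: h=7 -> slot 7
Insert 7: h=7, 1 probes -> slot 8
Insert 64: h=12 -> slot 12
Insert 28: h=2, 1 probes -> slot 3

Table: [None, None, 41, 28, 30, None, None, 85, 7, None, None, None, 64]


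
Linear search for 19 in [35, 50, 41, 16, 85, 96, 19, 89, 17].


i=0: 35!=19
i=1: 50!=19
i=2: 41!=19
i=3: 16!=19
i=4: 85!=19
i=5: 96!=19
i=6: 19==19 found!

Found at 6, 7 comps


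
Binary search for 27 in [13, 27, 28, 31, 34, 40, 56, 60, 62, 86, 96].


Step 1: lo=0, hi=10, mid=5, val=40
Step 2: lo=0, hi=4, mid=2, val=28
Step 3: lo=0, hi=1, mid=0, val=13
Step 4: lo=1, hi=1, mid=1, val=27

Found at index 1


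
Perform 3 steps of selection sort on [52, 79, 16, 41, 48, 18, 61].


Initial: [52, 79, 16, 41, 48, 18, 61]
Step 1: min=16 at 2
  Swap: [16, 79, 52, 41, 48, 18, 61]
Step 2: min=18 at 5
  Swap: [16, 18, 52, 41, 48, 79, 61]
Step 3: min=41 at 3
  Swap: [16, 18, 41, 52, 48, 79, 61]

After 3 steps: [16, 18, 41, 52, 48, 79, 61]


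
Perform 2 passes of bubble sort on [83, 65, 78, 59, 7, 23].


Initial: [83, 65, 78, 59, 7, 23]
Pass 1: [65, 78, 59, 7, 23, 83] (5 swaps)
Pass 2: [65, 59, 7, 23, 78, 83] (3 swaps)

After 2 passes: [65, 59, 7, 23, 78, 83]


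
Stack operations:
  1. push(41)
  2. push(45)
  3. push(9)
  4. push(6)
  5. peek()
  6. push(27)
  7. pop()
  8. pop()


push(41) -> [41]
push(45) -> [41, 45]
push(9) -> [41, 45, 9]
push(6) -> [41, 45, 9, 6]
peek()->6
push(27) -> [41, 45, 9, 6, 27]
pop()->27, [41, 45, 9, 6]
pop()->6, [41, 45, 9]

Final stack: [41, 45, 9]


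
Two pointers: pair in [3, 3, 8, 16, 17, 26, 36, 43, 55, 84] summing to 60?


lo=0(3)+hi=9(84)=87
lo=0(3)+hi=8(55)=58
lo=1(3)+hi=8(55)=58
lo=2(8)+hi=8(55)=63
lo=2(8)+hi=7(43)=51
lo=3(16)+hi=7(43)=59
lo=4(17)+hi=7(43)=60

Yes: 17+43=60


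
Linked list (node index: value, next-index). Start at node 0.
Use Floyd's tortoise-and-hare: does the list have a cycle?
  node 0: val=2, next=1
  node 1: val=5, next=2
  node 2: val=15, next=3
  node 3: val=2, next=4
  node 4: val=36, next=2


Floyd's tortoise (slow, +1) and hare (fast, +2):
  init: slow=0, fast=0
  step 1: slow=1, fast=2
  step 2: slow=2, fast=4
  step 3: slow=3, fast=3
  slow == fast at node 3: cycle detected

Cycle: yes


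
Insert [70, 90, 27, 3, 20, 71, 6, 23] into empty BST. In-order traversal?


Insert 70: root
Insert 90: R from 70
Insert 27: L from 70
Insert 3: L from 70 -> L from 27
Insert 20: L from 70 -> L from 27 -> R from 3
Insert 71: R from 70 -> L from 90
Insert 6: L from 70 -> L from 27 -> R from 3 -> L from 20
Insert 23: L from 70 -> L from 27 -> R from 3 -> R from 20

In-order: [3, 6, 20, 23, 27, 70, 71, 90]


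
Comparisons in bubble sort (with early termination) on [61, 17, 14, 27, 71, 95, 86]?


Algorithm: bubble sort (with early termination)
Input: [61, 17, 14, 27, 71, 95, 86]
Sorted: [14, 17, 27, 61, 71, 86, 95]

15


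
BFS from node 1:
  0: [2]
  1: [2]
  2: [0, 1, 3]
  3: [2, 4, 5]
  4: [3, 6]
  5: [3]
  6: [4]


Visit 1, enqueue [2]
Visit 2, enqueue [0, 3]
Visit 0, enqueue []
Visit 3, enqueue [4, 5]
Visit 4, enqueue [6]
Visit 5, enqueue []
Visit 6, enqueue []

BFS order: [1, 2, 0, 3, 4, 5, 6]


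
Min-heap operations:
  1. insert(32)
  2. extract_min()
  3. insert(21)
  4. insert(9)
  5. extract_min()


insert(32) -> [32]
extract_min()->32, []
insert(21) -> [21]
insert(9) -> [9, 21]
extract_min()->9, [21]

Final heap: [21]


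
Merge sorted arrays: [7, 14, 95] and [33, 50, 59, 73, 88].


Take 7 from A
Take 14 from A
Take 33 from B
Take 50 from B
Take 59 from B
Take 73 from B
Take 88 from B

Merged: [7, 14, 33, 50, 59, 73, 88, 95]


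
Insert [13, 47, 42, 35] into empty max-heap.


Insert 13: [13]
Insert 47: [47, 13]
Insert 42: [47, 13, 42]
Insert 35: [47, 35, 42, 13]

Final heap: [47, 35, 42, 13]


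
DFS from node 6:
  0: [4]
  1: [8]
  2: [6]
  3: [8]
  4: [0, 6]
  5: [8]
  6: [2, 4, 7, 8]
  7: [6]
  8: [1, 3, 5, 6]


Visit 6, push [8, 7, 4, 2]
Visit 2, push []
Visit 4, push [0]
Visit 0, push []
Visit 7, push []
Visit 8, push [5, 3, 1]
Visit 1, push []
Visit 3, push []
Visit 5, push []

DFS order: [6, 2, 4, 0, 7, 8, 1, 3, 5]


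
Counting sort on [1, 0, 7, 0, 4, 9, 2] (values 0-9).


Input: [1, 0, 7, 0, 4, 9, 2]
Counts: [2, 1, 1, 0, 1, 0, 0, 1, 0, 1]

Sorted: [0, 0, 1, 2, 4, 7, 9]


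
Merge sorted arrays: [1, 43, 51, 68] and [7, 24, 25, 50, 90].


Take 1 from A
Take 7 from B
Take 24 from B
Take 25 from B
Take 43 from A
Take 50 from B
Take 51 from A
Take 68 from A

Merged: [1, 7, 24, 25, 43, 50, 51, 68, 90]


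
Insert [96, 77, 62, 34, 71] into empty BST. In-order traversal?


Insert 96: root
Insert 77: L from 96
Insert 62: L from 96 -> L from 77
Insert 34: L from 96 -> L from 77 -> L from 62
Insert 71: L from 96 -> L from 77 -> R from 62

In-order: [34, 62, 71, 77, 96]


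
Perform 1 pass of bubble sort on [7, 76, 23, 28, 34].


Initial: [7, 76, 23, 28, 34]
Pass 1: [7, 23, 28, 34, 76] (3 swaps)

After 1 pass: [7, 23, 28, 34, 76]


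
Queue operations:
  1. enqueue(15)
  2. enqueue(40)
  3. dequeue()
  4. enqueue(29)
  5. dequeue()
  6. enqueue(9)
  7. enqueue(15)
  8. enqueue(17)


enqueue(15) -> [15]
enqueue(40) -> [15, 40]
dequeue()->15, [40]
enqueue(29) -> [40, 29]
dequeue()->40, [29]
enqueue(9) -> [29, 9]
enqueue(15) -> [29, 9, 15]
enqueue(17) -> [29, 9, 15, 17]

Final queue: [29, 9, 15, 17]


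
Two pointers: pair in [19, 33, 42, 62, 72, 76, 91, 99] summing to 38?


lo=0(19)+hi=7(99)=118
lo=0(19)+hi=6(91)=110
lo=0(19)+hi=5(76)=95
lo=0(19)+hi=4(72)=91
lo=0(19)+hi=3(62)=81
lo=0(19)+hi=2(42)=61
lo=0(19)+hi=1(33)=52

No pair found


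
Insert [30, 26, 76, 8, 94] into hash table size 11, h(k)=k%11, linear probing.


Insert 30: h=8 -> slot 8
Insert 26: h=4 -> slot 4
Insert 76: h=10 -> slot 10
Insert 8: h=8, 1 probes -> slot 9
Insert 94: h=6 -> slot 6

Table: [None, None, None, None, 26, None, 94, None, 30, 8, 76]


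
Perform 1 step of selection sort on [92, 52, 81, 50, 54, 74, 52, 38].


Initial: [92, 52, 81, 50, 54, 74, 52, 38]
Step 1: min=38 at 7
  Swap: [38, 52, 81, 50, 54, 74, 52, 92]

After 1 step: [38, 52, 81, 50, 54, 74, 52, 92]


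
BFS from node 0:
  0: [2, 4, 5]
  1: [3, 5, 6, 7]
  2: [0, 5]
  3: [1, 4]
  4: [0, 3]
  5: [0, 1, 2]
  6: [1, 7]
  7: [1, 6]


Visit 0, enqueue [2, 4, 5]
Visit 2, enqueue []
Visit 4, enqueue [3]
Visit 5, enqueue [1]
Visit 3, enqueue []
Visit 1, enqueue [6, 7]
Visit 6, enqueue []
Visit 7, enqueue []

BFS order: [0, 2, 4, 5, 3, 1, 6, 7]


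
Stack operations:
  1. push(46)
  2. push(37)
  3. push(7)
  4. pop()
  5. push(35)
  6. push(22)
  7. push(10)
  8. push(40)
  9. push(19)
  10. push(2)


push(46) -> [46]
push(37) -> [46, 37]
push(7) -> [46, 37, 7]
pop()->7, [46, 37]
push(35) -> [46, 37, 35]
push(22) -> [46, 37, 35, 22]
push(10) -> [46, 37, 35, 22, 10]
push(40) -> [46, 37, 35, 22, 10, 40]
push(19) -> [46, 37, 35, 22, 10, 40, 19]
push(2) -> [46, 37, 35, 22, 10, 40, 19, 2]

Final stack: [46, 37, 35, 22, 10, 40, 19, 2]


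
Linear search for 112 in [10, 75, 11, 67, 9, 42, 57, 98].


i=0: 10!=112
i=1: 75!=112
i=2: 11!=112
i=3: 67!=112
i=4: 9!=112
i=5: 42!=112
i=6: 57!=112
i=7: 98!=112

Not found, 8 comps


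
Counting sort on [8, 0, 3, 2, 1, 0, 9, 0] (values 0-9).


Input: [8, 0, 3, 2, 1, 0, 9, 0]
Counts: [3, 1, 1, 1, 0, 0, 0, 0, 1, 1]

Sorted: [0, 0, 0, 1, 2, 3, 8, 9]


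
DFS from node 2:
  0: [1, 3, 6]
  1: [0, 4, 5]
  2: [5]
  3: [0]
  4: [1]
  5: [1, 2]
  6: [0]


Visit 2, push [5]
Visit 5, push [1]
Visit 1, push [4, 0]
Visit 0, push [6, 3]
Visit 3, push []
Visit 6, push []
Visit 4, push []

DFS order: [2, 5, 1, 0, 3, 6, 4]


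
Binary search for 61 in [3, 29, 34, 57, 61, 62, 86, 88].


Step 1: lo=0, hi=7, mid=3, val=57
Step 2: lo=4, hi=7, mid=5, val=62
Step 3: lo=4, hi=4, mid=4, val=61

Found at index 4


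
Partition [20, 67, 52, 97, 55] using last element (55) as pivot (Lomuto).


Pivot: 55
  20 <= 55: advance i (no swap)
  52 <= 55: swap -> [20, 52, 67, 97, 55]
Place pivot at 2: [20, 52, 55, 97, 67]

Partitioned: [20, 52, 55, 97, 67]


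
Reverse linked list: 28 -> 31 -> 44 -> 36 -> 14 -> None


Step 1: curr=28, set curr.next=prev(None) | reversed so far: 28
Step 2: curr=31, set curr.next=prev(28) | reversed so far: 31 -> 28
Step 3: curr=44, set curr.next=prev(31) | reversed so far: 44 -> 31 -> 28
Step 4: curr=36, set curr.next=prev(44) | reversed so far: 36 -> 44 -> 31 -> 28
Step 5: curr=14, set curr.next=prev(36) | reversed so far: 14 -> 36 -> 44 -> 31 -> 28

14 -> 36 -> 44 -> 31 -> 28 -> None


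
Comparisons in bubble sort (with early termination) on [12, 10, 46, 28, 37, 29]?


Algorithm: bubble sort (with early termination)
Input: [12, 10, 46, 28, 37, 29]
Sorted: [10, 12, 28, 29, 37, 46]

12


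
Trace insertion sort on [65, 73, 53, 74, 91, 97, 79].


Initial: [65, 73, 53, 74, 91, 97, 79]
Insert 73: [65, 73, 53, 74, 91, 97, 79]
Insert 53: [53, 65, 73, 74, 91, 97, 79]
Insert 74: [53, 65, 73, 74, 91, 97, 79]
Insert 91: [53, 65, 73, 74, 91, 97, 79]
Insert 97: [53, 65, 73, 74, 91, 97, 79]
Insert 79: [53, 65, 73, 74, 79, 91, 97]

Sorted: [53, 65, 73, 74, 79, 91, 97]


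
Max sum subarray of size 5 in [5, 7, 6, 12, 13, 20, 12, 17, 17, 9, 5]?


[0:5]: 43
[1:6]: 58
[2:7]: 63
[3:8]: 74
[4:9]: 79
[5:10]: 75
[6:11]: 60

Max: 79 at [4:9]


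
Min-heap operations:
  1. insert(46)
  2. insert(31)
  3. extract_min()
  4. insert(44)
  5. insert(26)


insert(46) -> [46]
insert(31) -> [31, 46]
extract_min()->31, [46]
insert(44) -> [44, 46]
insert(26) -> [26, 46, 44]

Final heap: [26, 46, 44]


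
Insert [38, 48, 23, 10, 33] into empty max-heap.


Insert 38: [38]
Insert 48: [48, 38]
Insert 23: [48, 38, 23]
Insert 10: [48, 38, 23, 10]
Insert 33: [48, 38, 23, 10, 33]

Final heap: [48, 38, 23, 10, 33]


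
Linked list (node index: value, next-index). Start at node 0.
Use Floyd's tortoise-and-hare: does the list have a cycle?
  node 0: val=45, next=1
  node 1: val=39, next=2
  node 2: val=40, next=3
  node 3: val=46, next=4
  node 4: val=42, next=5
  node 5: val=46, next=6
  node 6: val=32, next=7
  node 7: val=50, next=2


Floyd's tortoise (slow, +1) and hare (fast, +2):
  init: slow=0, fast=0
  step 1: slow=1, fast=2
  step 2: slow=2, fast=4
  step 3: slow=3, fast=6
  step 4: slow=4, fast=2
  step 5: slow=5, fast=4
  step 6: slow=6, fast=6
  slow == fast at node 6: cycle detected

Cycle: yes


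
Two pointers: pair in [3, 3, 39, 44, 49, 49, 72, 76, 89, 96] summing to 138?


lo=0(3)+hi=9(96)=99
lo=1(3)+hi=9(96)=99
lo=2(39)+hi=9(96)=135
lo=3(44)+hi=9(96)=140
lo=3(44)+hi=8(89)=133
lo=4(49)+hi=8(89)=138

Yes: 49+89=138


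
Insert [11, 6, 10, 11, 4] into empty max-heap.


Insert 11: [11]
Insert 6: [11, 6]
Insert 10: [11, 6, 10]
Insert 11: [11, 11, 10, 6]
Insert 4: [11, 11, 10, 6, 4]

Final heap: [11, 11, 10, 6, 4]


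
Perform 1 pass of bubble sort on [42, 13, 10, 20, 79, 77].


Initial: [42, 13, 10, 20, 79, 77]
Pass 1: [13, 10, 20, 42, 77, 79] (4 swaps)

After 1 pass: [13, 10, 20, 42, 77, 79]


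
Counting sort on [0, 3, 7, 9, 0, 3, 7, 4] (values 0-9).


Input: [0, 3, 7, 9, 0, 3, 7, 4]
Counts: [2, 0, 0, 2, 1, 0, 0, 2, 0, 1]

Sorted: [0, 0, 3, 3, 4, 7, 7, 9]


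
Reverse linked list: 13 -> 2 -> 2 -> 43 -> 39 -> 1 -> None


Step 1: curr=13, set curr.next=prev(None) | reversed so far: 13
Step 2: curr=2, set curr.next=prev(13) | reversed so far: 2 -> 13
Step 3: curr=2, set curr.next=prev(2) | reversed so far: 2 -> 2 -> 13
Step 4: curr=43, set curr.next=prev(2) | reversed so far: 43 -> 2 -> 2 -> 13
Step 5: curr=39, set curr.next=prev(43) | reversed so far: 39 -> 43 -> 2 -> 2 -> 13
Step 6: curr=1, set curr.next=prev(39) | reversed so far: 1 -> 39 -> 43 -> 2 -> 2 -> 13

1 -> 39 -> 43 -> 2 -> 2 -> 13 -> None


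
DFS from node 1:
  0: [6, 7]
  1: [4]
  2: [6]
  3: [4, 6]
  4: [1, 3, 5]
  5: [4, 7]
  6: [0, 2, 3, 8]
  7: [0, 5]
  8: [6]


Visit 1, push [4]
Visit 4, push [5, 3]
Visit 3, push [6]
Visit 6, push [8, 2, 0]
Visit 0, push [7]
Visit 7, push [5]
Visit 5, push []
Visit 2, push []
Visit 8, push []

DFS order: [1, 4, 3, 6, 0, 7, 5, 2, 8]


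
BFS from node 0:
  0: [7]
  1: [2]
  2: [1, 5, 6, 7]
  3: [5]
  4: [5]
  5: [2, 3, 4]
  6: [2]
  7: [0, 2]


Visit 0, enqueue [7]
Visit 7, enqueue [2]
Visit 2, enqueue [1, 5, 6]
Visit 1, enqueue []
Visit 5, enqueue [3, 4]
Visit 6, enqueue []
Visit 3, enqueue []
Visit 4, enqueue []

BFS order: [0, 7, 2, 1, 5, 6, 3, 4]


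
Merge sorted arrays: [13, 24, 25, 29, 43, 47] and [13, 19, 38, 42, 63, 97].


Take 13 from A
Take 13 from B
Take 19 from B
Take 24 from A
Take 25 from A
Take 29 from A
Take 38 from B
Take 42 from B
Take 43 from A
Take 47 from A

Merged: [13, 13, 19, 24, 25, 29, 38, 42, 43, 47, 63, 97]


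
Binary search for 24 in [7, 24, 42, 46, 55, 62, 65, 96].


Step 1: lo=0, hi=7, mid=3, val=46
Step 2: lo=0, hi=2, mid=1, val=24

Found at index 1


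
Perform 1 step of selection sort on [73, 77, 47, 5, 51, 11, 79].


Initial: [73, 77, 47, 5, 51, 11, 79]
Step 1: min=5 at 3
  Swap: [5, 77, 47, 73, 51, 11, 79]

After 1 step: [5, 77, 47, 73, 51, 11, 79]


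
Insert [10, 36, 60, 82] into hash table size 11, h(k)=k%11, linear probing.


Insert 10: h=10 -> slot 10
Insert 36: h=3 -> slot 3
Insert 60: h=5 -> slot 5
Insert 82: h=5, 1 probes -> slot 6

Table: [None, None, None, 36, None, 60, 82, None, None, None, 10]
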